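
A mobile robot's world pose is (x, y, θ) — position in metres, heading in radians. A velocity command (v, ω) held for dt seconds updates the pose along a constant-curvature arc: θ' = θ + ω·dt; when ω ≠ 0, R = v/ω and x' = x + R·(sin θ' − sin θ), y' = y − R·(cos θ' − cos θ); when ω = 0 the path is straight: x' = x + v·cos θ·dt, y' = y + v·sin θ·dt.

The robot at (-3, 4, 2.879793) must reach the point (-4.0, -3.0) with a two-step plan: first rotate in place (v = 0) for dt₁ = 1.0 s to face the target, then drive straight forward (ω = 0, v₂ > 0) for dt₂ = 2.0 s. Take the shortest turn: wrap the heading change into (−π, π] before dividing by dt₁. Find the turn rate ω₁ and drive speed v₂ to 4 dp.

heading to target = atan2(-3−4, -4−-3) = -1.7127
Δθ = wrap(-1.7127 − 2.8798) = 1.6907; ω₁ = Δθ/dt₁ = 1.6907
distance = √((-4−-3)² + (-3−4)²) = 7.0711; v₂ = distance/dt₂ = 3.5355

ω₁ = 1.6907, v₂ = 3.5355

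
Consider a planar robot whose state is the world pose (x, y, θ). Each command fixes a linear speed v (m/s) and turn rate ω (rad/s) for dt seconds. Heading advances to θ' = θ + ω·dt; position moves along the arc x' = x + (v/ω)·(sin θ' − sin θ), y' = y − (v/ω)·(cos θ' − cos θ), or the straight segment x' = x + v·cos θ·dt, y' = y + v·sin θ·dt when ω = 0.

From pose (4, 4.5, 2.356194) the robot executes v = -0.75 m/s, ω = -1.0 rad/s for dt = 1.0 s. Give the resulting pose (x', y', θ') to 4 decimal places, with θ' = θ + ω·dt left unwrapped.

(4.2025, 3.8100, 1.3562)

θ' = 2.3562 + -1.0·1.0 = 1.3562
R = v/ω = -0.75/-1.0 = 0.7500
x' = 4 + 0.7500·(sin 1.3562 − sin 2.3562) = 4.2025
y' = 4.5 − 0.7500·(cos 1.3562 − cos 2.3562) = 3.8100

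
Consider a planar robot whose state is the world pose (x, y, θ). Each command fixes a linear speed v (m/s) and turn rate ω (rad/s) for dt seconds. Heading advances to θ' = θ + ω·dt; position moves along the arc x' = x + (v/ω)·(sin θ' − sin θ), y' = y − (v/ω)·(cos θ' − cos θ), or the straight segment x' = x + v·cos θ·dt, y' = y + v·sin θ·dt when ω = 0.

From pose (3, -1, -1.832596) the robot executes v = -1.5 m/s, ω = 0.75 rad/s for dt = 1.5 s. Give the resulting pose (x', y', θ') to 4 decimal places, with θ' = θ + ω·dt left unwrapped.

(2.3682, 1.0375, -0.7076)

θ' = -1.8326 + 0.75·1.5 = -0.7076
R = v/ω = -1.5/0.75 = -2.0000
x' = 3 + -2.0000·(sin -0.7076 − sin -1.8326) = 2.3682
y' = -1 − -2.0000·(cos -0.7076 − cos -1.8326) = 1.0375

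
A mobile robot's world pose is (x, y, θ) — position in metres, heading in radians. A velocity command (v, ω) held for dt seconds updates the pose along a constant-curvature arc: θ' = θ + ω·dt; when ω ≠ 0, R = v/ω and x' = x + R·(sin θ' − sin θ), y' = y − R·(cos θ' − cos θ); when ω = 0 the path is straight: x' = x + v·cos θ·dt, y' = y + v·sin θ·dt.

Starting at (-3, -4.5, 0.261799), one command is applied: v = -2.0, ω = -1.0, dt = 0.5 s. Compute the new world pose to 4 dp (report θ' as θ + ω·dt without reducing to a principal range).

(-3.9895, -4.5117, -0.2382)

θ' = 0.2618 + -1.0·0.5 = -0.2382
R = v/ω = -2.0/-1.0 = 2.0000
x' = -3 + 2.0000·(sin -0.2382 − sin 0.2618) = -3.9895
y' = -4.5 − 2.0000·(cos -0.2382 − cos 0.2618) = -4.5117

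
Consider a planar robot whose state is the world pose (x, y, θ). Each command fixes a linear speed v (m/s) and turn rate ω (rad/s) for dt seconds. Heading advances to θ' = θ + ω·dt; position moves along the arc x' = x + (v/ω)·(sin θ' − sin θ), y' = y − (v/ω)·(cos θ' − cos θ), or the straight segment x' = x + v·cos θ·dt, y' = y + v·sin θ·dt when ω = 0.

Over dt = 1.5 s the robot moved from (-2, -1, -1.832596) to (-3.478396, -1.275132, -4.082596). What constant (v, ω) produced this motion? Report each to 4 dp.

v = 1.2500, ω = -1.5000

Δθ = -4.082596 − -1.832596 = -2.250000
ω = Δθ/dt = -2.250000/1.5 = -1.5000
R = Δx/(sin θ' − sin θ) = -0.8333
v = R·ω = -0.8333·-1.5000 = 1.2500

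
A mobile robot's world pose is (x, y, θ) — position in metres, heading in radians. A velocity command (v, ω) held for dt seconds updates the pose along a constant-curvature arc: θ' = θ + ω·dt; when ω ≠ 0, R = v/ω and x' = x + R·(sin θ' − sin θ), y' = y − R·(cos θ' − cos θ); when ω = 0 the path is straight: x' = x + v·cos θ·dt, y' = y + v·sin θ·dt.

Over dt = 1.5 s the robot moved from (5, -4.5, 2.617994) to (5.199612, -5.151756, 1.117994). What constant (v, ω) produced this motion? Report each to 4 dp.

v = -0.5000, ω = -1.0000

Δθ = 1.117994 − 2.617994 = -1.500000
ω = Δθ/dt = -1.500000/1.5 = -1.0000
R = −Δy/(cos θ' − cos θ) = 0.5000
v = R·ω = 0.5000·-1.0000 = -0.5000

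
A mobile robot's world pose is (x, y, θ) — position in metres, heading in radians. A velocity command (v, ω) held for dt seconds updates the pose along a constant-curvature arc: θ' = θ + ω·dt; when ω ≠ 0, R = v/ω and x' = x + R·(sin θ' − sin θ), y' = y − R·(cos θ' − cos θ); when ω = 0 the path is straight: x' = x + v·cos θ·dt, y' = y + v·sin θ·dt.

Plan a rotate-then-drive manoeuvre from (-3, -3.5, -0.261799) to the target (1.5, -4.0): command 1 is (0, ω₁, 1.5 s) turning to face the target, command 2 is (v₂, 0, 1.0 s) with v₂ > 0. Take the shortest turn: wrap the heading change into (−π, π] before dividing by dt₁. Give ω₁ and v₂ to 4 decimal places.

ω₁ = 0.1008, v₂ = 4.5277

heading to target = atan2(-4−-3.5, 1.5−-3) = -0.1107
Δθ = wrap(-0.1107 − -0.2618) = 0.1511; ω₁ = Δθ/dt₁ = 0.1008
distance = √((1.5−-3)² + (-4−-3.5)²) = 4.5277; v₂ = distance/dt₂ = 4.5277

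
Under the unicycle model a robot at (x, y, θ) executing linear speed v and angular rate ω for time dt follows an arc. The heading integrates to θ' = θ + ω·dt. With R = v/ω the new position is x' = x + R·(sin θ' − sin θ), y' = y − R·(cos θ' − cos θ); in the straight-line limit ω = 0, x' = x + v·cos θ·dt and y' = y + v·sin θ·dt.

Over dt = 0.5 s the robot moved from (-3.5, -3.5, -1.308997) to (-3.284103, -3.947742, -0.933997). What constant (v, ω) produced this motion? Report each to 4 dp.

Δθ = -0.933997 − -1.308997 = 0.375000
ω = Δθ/dt = 0.375000/0.5 = 0.7500
R = −Δy/(cos θ' − cos θ) = 1.3333
v = R·ω = 1.3333·0.7500 = 1.0000

v = 1.0000, ω = 0.7500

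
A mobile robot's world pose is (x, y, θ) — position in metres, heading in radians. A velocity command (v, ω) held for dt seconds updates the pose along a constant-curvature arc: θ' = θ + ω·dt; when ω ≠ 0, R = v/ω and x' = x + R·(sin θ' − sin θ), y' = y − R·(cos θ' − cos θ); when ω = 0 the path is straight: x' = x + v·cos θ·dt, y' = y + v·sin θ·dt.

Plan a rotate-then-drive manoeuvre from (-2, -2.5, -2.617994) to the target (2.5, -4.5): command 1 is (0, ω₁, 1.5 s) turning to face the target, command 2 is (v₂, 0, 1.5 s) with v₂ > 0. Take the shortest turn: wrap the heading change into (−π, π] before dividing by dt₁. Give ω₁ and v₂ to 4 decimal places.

ω₁ = 1.4665, v₂ = 3.2830

heading to target = atan2(-4.5−-2.5, 2.5−-2) = -0.4182
Δθ = wrap(-0.4182 − -2.6180) = 2.1998; ω₁ = Δθ/dt₁ = 1.4665
distance = √((2.5−-2)² + (-4.5−-2.5)²) = 4.9244; v₂ = distance/dt₂ = 3.2830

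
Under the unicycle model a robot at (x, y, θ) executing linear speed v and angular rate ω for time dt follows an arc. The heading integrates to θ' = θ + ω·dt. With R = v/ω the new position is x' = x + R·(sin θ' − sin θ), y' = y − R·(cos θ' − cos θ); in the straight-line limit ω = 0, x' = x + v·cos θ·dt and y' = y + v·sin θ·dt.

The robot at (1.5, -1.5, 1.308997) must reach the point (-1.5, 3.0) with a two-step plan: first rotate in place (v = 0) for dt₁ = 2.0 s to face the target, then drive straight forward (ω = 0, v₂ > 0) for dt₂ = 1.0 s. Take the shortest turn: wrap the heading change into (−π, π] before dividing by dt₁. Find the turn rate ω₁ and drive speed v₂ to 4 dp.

ω₁ = 0.4249, v₂ = 5.4083

heading to target = atan2(3−-1.5, -1.5−1.5) = 2.1588
Δθ = wrap(2.1588 − 1.3090) = 0.8498; ω₁ = Δθ/dt₁ = 0.4249
distance = √((-1.5−1.5)² + (3−-1.5)²) = 5.4083; v₂ = distance/dt₂ = 5.4083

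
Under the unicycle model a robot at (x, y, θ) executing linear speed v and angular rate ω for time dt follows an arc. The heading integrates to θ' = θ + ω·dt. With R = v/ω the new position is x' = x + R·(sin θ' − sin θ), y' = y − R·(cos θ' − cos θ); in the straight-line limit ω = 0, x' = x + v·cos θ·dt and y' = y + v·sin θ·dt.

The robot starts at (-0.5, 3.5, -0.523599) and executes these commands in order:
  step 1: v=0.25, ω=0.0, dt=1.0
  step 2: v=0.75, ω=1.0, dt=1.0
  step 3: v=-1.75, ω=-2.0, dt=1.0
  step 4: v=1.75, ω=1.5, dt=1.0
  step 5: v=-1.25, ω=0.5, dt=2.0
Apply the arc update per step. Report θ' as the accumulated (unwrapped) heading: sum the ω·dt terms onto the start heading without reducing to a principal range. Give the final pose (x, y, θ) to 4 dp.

(-1.8322, 1.8837, 0.9764)

step 1: θ'=-0.5236 (straight) → pose (-0.2835, 3.3750, -0.5236)
step 2: θ'=0.4764 (R=0.7500) → pose (0.4354, 3.3580, 0.4764)
step 3: θ'=-1.5236 (R=0.8750) → pose (-0.8398, 4.0943, -1.5236)
step 4: θ'=-0.0236 (R=1.1667) → pose (0.2980, 2.9830, -0.0236)
step 5: θ'=0.9764 (R=-2.5000) → pose (-1.8322, 1.8837, 0.9764)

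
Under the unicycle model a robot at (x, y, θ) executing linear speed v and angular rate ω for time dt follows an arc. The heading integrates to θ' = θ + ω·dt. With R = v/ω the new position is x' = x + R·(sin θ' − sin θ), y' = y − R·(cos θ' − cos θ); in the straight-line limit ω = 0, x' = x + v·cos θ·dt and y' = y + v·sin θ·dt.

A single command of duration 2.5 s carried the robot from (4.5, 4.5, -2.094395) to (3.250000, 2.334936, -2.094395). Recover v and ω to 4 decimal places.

Δθ = -2.094395 − -2.094395 = 0.000000
ω = Δθ/dt = 0.000000/2.5 = 0.0000
ω = 0 → v = (Δx·cos θ + Δy·sin θ)/dt = 1.0000

v = 1.0000, ω = 0.0000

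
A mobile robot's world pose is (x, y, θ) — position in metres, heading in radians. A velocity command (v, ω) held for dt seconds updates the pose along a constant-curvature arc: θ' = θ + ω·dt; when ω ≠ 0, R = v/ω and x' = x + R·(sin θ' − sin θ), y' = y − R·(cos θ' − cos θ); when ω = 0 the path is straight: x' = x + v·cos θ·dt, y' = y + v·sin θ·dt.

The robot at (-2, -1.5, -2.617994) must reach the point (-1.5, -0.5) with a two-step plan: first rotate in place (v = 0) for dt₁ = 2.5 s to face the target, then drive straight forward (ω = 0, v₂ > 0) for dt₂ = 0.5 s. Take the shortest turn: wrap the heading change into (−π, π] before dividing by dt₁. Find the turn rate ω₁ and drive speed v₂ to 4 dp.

heading to target = atan2(-0.5−-1.5, -1.5−-2) = 1.1071
Δθ = wrap(1.1071 − -2.6180) = -2.5580; ω₁ = Δθ/dt₁ = -1.0232
distance = √((-1.5−-2)² + (-0.5−-1.5)²) = 1.1180; v₂ = distance/dt₂ = 2.2361

ω₁ = -1.0232, v₂ = 2.2361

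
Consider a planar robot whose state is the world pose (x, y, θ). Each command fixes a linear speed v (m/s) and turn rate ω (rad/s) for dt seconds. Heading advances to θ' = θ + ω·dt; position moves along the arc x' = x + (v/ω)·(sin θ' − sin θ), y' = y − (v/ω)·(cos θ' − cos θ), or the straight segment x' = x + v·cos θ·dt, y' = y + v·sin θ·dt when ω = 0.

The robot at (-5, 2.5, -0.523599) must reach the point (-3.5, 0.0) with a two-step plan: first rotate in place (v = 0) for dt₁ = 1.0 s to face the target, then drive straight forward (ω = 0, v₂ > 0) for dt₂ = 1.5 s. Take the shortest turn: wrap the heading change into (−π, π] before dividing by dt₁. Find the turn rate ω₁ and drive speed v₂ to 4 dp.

ω₁ = -0.5068, v₂ = 1.9437

heading to target = atan2(0−2.5, -3.5−-5) = -1.0304
Δθ = wrap(-1.0304 − -0.5236) = -0.5068; ω₁ = Δθ/dt₁ = -0.5068
distance = √((-3.5−-5)² + (0−2.5)²) = 2.9155; v₂ = distance/dt₂ = 1.9437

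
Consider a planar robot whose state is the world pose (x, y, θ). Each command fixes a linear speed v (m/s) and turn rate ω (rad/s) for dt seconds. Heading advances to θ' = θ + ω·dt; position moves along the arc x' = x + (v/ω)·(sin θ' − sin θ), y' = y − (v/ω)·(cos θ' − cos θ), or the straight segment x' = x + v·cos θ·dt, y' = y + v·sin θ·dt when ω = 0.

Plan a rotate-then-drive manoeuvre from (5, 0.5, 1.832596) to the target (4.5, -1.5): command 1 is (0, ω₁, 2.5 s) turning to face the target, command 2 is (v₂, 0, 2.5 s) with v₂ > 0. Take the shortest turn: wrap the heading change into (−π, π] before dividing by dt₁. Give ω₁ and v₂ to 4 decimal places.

ω₁ = 1.0539, v₂ = 0.8246

heading to target = atan2(-1.5−0.5, 4.5−5) = -1.8158
Δθ = wrap(-1.8158 − 1.8326) = 2.6348; ω₁ = Δθ/dt₁ = 1.0539
distance = √((4.5−5)² + (-1.5−0.5)²) = 2.0616; v₂ = distance/dt₂ = 0.8246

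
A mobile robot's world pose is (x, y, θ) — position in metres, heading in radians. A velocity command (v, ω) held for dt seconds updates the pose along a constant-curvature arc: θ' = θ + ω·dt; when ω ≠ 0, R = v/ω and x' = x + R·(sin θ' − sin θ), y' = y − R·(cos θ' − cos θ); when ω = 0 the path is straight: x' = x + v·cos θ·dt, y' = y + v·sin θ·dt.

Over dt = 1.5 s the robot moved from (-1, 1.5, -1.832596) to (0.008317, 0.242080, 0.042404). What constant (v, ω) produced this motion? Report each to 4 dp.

v = 1.2500, ω = 1.2500

Δθ = 0.042404 − -1.832596 = 1.875000
ω = Δθ/dt = 1.875000/1.5 = 1.2500
R = −Δy/(cos θ' − cos θ) = 1.0000
v = R·ω = 1.0000·1.2500 = 1.2500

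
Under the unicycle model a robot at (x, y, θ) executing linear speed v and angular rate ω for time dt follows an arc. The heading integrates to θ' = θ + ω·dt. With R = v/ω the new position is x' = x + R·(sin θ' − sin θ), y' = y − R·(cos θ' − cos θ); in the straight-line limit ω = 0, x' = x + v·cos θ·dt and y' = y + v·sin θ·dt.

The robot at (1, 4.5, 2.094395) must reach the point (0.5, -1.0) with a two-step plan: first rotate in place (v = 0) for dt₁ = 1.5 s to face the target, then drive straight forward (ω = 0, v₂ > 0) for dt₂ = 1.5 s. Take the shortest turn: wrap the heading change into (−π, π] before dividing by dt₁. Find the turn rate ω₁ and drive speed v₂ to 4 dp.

heading to target = atan2(-1−4.5, 0.5−1) = -1.6615
Δθ = wrap(-1.6615 − 2.0944) = 2.5273; ω₁ = Δθ/dt₁ = 1.6849
distance = √((0.5−1)² + (-1−4.5)²) = 5.5227; v₂ = distance/dt₂ = 3.6818

ω₁ = 1.6849, v₂ = 3.6818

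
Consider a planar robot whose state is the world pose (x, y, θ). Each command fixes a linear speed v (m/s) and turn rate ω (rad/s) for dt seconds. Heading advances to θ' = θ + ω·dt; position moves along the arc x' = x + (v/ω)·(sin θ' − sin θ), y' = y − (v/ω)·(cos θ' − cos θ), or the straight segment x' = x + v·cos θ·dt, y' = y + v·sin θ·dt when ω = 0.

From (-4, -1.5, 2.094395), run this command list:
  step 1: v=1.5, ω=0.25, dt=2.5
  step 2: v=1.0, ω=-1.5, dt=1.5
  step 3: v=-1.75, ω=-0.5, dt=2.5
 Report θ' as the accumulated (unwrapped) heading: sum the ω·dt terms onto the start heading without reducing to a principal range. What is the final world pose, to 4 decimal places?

(-10.8121, 2.8106, -0.7806)

step 1: θ'=2.7194 (R=6.0000) → pose (-6.7376, 0.9731, 2.7194)
step 2: θ'=0.4694 (R=-0.6667) → pose (-6.7659, 2.1758, 0.4694)
step 3: θ'=-0.7806 (R=3.5000) → pose (-10.8121, 2.8106, -0.7806)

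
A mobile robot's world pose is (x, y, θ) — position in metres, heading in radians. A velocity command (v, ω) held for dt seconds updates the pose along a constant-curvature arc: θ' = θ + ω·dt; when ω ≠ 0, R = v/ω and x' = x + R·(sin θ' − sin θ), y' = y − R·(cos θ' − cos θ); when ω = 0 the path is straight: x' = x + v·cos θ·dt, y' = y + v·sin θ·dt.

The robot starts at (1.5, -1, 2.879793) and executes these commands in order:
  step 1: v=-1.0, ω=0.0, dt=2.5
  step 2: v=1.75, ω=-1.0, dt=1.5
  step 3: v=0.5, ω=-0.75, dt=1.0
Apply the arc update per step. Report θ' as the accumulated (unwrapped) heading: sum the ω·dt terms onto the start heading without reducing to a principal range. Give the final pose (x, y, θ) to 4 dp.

(2.9115, 0.7878, 0.6298)

step 1: θ'=2.8798 (straight) → pose (3.9148, -1.6470, 2.8798)
step 2: θ'=1.3798 (R=-1.7500) → pose (2.6496, 0.3755, 1.3798)
step 3: θ'=0.6298 (R=-0.6667) → pose (2.9115, 0.7878, 0.6298)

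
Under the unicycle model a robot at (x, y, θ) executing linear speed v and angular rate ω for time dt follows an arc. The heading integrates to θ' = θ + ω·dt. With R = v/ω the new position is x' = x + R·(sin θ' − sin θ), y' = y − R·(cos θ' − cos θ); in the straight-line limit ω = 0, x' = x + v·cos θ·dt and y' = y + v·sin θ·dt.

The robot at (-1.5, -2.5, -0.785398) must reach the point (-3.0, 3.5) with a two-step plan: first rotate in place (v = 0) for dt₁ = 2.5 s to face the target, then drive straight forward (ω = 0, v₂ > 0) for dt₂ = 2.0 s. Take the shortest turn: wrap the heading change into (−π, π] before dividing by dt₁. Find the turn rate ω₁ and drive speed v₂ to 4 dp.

ω₁ = 1.0405, v₂ = 3.0923

heading to target = atan2(3.5−-2.5, -3−-1.5) = 1.8158
Δθ = wrap(1.8158 − -0.7854) = 2.6012; ω₁ = Δθ/dt₁ = 1.0405
distance = √((-3−-1.5)² + (3.5−-2.5)²) = 6.1847; v₂ = distance/dt₂ = 3.0923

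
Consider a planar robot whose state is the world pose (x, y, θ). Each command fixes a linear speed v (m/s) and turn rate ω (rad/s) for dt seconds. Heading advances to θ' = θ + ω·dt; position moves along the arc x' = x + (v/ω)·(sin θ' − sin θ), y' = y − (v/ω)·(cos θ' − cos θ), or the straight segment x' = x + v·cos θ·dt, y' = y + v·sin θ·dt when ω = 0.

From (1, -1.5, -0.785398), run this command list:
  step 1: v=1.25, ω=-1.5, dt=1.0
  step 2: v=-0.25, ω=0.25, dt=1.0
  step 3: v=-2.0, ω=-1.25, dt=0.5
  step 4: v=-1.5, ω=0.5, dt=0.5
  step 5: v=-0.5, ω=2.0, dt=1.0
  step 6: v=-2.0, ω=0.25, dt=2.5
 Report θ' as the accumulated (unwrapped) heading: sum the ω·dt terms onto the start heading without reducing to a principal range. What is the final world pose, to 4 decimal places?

step 1: θ'=-2.2854 (R=-0.8333) → pose (1.0402, -2.6354, -2.2854)
step 2: θ'=-2.0354 (R=-1.0000) → pose (1.1789, -2.4281, -2.0354)
step 3: θ'=-2.6604 (R=1.6000) → pose (1.8687, -1.7267, -2.6604)
step 4: θ'=-2.4104 (R=-3.0000) → pose (2.4835, -1.3005, -2.4104)
step 5: θ'=-0.4104 (R=-0.2500) → pose (2.4163, -0.8852, -0.4104)
step 6: θ'=0.2146 (R=-8.0000) → pose (-2.4792, -0.4044, 0.2146)

(-2.4792, -0.4044, 0.2146)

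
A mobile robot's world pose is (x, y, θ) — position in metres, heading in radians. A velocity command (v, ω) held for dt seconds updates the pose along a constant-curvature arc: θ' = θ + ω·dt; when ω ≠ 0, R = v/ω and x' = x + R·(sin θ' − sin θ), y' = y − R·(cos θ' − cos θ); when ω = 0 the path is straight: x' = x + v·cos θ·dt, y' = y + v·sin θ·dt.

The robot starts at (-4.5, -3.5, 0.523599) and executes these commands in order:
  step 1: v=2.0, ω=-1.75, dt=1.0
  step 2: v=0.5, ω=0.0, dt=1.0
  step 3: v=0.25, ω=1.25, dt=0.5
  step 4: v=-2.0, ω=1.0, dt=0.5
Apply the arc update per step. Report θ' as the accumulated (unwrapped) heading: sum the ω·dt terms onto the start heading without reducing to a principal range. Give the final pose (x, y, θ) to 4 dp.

(-3.5381, -4.3313, -0.1014)

step 1: θ'=-1.2264 (R=-1.1429) → pose (-2.8528, -4.1039, -1.2264)
step 2: θ'=-1.2264 (straight) → pose (-2.6840, -4.5745, -1.2264)
step 3: θ'=-0.6014 (R=0.2000) → pose (-2.6089, -4.6719, -0.6014)
step 4: θ'=-0.1014 (R=-2.0000) → pose (-3.5381, -4.3313, -0.1014)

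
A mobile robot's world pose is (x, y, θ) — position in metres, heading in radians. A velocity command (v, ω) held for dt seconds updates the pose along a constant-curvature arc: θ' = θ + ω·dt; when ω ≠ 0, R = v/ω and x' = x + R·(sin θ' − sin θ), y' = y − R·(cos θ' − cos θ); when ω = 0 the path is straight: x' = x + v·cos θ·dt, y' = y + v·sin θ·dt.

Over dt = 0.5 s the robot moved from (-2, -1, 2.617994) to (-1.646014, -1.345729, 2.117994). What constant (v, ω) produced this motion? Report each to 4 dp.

Δθ = 2.117994 − 2.617994 = -0.500000
ω = Δθ/dt = -0.500000/0.5 = -1.0000
R = Δx/(sin θ' − sin θ) = 1.0000
v = R·ω = 1.0000·-1.0000 = -1.0000

v = -1.0000, ω = -1.0000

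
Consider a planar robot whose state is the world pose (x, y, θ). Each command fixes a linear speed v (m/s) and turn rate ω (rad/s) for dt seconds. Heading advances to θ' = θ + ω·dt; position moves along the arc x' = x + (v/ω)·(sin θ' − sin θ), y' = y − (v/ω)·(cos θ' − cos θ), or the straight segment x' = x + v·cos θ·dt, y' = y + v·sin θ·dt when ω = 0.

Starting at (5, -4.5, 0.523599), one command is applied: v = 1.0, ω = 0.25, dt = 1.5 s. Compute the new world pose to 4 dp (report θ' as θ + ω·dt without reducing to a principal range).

θ' = 0.5236 + 0.25·1.5 = 0.8986
R = v/ω = 1.0/0.25 = 4.0000
x' = 5 + 4.0000·(sin 0.8986 − sin 0.5236) = 6.1298
y' = -4.5 − 4.0000·(cos 0.8986 − cos 0.5236) = -3.5267

(6.1298, -3.5267, 0.8986)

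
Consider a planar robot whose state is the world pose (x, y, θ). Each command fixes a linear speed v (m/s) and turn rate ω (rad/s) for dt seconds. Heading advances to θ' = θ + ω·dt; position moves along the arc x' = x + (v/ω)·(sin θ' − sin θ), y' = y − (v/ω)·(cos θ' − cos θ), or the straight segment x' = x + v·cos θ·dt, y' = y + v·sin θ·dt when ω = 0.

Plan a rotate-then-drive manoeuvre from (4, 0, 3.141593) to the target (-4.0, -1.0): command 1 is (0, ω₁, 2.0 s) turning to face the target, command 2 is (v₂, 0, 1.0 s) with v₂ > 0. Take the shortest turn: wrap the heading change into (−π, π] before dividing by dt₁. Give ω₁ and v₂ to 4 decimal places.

ω₁ = 0.0622, v₂ = 8.0623

heading to target = atan2(-1−0, -4−4) = -3.0172
Δθ = wrap(-3.0172 − 3.1416) = 0.1244; ω₁ = Δθ/dt₁ = 0.0622
distance = √((-4−4)² + (-1−0)²) = 8.0623; v₂ = distance/dt₂ = 8.0623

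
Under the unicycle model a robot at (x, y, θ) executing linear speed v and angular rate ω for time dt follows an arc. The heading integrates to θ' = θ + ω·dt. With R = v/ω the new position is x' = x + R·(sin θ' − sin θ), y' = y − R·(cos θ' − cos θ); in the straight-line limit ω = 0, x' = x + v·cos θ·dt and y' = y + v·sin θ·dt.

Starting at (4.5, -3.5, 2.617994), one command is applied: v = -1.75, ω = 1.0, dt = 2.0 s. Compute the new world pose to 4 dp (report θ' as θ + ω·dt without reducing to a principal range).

(7.1172, -2.1494, 4.6180)

θ' = 2.6180 + 1.0·2.0 = 4.6180
R = v/ω = -1.75/1.0 = -1.7500
x' = 4.5 + -1.7500·(sin 4.6180 − sin 2.6180) = 7.1172
y' = -3.5 − -1.7500·(cos 4.6180 − cos 2.6180) = -2.1494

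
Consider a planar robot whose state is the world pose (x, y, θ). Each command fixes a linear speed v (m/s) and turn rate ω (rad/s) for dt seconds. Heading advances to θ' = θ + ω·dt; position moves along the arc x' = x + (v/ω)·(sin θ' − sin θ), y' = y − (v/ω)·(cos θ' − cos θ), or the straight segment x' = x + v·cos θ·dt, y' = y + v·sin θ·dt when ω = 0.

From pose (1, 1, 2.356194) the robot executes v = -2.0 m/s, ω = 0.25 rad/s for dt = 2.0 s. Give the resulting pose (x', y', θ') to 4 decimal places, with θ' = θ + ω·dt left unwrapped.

θ' = 2.3562 + 0.25·2.0 = 2.8562
R = v/ω = -2.0/0.25 = -8.0000
x' = 1 + -8.0000·(sin 2.8562 − sin 2.3562) = 4.4045
y' = 1 − -8.0000·(cos 2.8562 − cos 2.3562) = -1.0195

(4.4045, -1.0195, 2.8562)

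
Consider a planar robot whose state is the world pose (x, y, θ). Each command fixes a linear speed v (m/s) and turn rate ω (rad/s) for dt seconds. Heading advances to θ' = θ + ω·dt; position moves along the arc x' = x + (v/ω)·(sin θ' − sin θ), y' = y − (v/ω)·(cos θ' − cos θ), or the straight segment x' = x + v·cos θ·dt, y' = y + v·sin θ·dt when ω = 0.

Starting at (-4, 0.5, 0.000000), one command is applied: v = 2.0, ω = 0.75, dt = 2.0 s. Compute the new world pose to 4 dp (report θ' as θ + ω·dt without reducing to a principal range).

(-1.3400, 2.9780, 1.5000)

θ' = 0.0000 + 0.75·2.0 = 1.5000
R = v/ω = 2.0/0.75 = 2.6667
x' = -4 + 2.6667·(sin 1.5000 − sin 0.0000) = -1.3400
y' = 0.5 − 2.6667·(cos 1.5000 − cos 0.0000) = 2.9780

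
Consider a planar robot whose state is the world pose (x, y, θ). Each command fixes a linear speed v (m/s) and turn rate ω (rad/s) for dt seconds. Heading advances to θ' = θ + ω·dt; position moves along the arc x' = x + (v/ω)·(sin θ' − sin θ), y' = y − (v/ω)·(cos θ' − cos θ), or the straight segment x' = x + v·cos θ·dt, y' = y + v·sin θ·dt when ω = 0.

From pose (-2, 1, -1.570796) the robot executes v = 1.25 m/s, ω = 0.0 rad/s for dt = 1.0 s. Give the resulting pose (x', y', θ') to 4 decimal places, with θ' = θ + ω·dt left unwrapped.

θ' = -1.5708 + 0.0·1.0 = -1.5708
ω = 0 → straight: x' = -2 + 1.25·cos(-1.5708)·1.0 = -2.0000
y' = 1 + 1.25·sin(-1.5708)·1.0 = -0.2500

(-2.0000, -0.2500, -1.5708)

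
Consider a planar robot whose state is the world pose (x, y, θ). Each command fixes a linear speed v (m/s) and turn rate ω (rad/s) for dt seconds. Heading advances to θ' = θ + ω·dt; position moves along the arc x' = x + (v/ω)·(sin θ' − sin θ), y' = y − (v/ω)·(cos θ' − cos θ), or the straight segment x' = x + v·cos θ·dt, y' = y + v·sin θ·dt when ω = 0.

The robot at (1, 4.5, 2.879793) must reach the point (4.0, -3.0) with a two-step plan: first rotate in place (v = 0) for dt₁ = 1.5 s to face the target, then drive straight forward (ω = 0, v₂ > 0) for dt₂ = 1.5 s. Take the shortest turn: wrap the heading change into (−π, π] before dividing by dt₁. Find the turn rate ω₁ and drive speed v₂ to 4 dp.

ω₁ = 1.4754, v₂ = 5.3852

heading to target = atan2(-3−4.5, 4−1) = -1.1903
Δθ = wrap(-1.1903 − 2.8798) = 2.2131; ω₁ = Δθ/dt₁ = 1.4754
distance = √((4−1)² + (-3−4.5)²) = 8.0777; v₂ = distance/dt₂ = 5.3852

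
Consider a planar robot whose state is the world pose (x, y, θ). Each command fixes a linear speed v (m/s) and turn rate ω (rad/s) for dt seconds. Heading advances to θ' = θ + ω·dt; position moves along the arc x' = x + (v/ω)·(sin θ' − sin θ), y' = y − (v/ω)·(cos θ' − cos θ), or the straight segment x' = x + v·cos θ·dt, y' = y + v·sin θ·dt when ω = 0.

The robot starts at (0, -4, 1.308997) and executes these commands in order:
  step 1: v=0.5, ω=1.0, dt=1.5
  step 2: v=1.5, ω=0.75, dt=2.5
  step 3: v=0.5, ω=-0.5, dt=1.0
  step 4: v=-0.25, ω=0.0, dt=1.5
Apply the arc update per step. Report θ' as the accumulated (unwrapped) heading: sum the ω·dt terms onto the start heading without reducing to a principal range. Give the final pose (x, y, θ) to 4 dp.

(-2.9188, -5.3835, 4.1840)

step 1: θ'=2.8090 (R=0.5000) → pose (-0.3197, -3.3980, 2.8090)
step 2: θ'=4.6840 (R=2.0000) → pose (-2.9719, -5.2316, 4.6840)
step 3: θ'=4.1840 (R=-1.0000) → pose (-3.1079, -5.7074, 4.1840)
step 4: θ'=4.1840 (straight) → pose (-2.9188, -5.3835, 4.1840)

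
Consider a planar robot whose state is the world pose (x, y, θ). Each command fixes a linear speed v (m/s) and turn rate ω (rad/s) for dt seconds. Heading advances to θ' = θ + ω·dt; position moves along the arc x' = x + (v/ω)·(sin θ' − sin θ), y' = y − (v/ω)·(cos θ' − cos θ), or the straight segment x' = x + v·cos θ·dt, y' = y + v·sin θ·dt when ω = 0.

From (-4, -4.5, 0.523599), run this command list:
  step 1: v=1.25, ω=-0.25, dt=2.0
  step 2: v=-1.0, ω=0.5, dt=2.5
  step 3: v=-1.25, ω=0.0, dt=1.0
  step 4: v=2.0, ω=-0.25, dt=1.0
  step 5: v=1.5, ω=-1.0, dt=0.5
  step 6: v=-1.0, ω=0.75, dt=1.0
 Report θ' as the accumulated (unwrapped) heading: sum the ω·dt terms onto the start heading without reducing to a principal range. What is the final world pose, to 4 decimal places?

step 1: θ'=0.0236 (R=-5.0000) → pose (-1.6180, -3.8315, 0.0236)
step 2: θ'=1.2736 (R=-2.0000) → pose (-3.4831, -5.2453, 1.2736)
step 3: θ'=1.2736 (straight) → pose (-3.8492, -6.4405, 1.2736)
step 4: θ'=1.0236 (R=-8.0000) → pose (-3.0318, -4.6208, 1.0236)
step 5: θ'=0.5236 (R=-1.5000) → pose (-2.5008, -4.1023, 0.5236)
step 6: θ'=1.2736 (R=-1.3333) → pose (-3.1090, -4.8665, 1.2736)

(-3.1090, -4.8665, 1.2736)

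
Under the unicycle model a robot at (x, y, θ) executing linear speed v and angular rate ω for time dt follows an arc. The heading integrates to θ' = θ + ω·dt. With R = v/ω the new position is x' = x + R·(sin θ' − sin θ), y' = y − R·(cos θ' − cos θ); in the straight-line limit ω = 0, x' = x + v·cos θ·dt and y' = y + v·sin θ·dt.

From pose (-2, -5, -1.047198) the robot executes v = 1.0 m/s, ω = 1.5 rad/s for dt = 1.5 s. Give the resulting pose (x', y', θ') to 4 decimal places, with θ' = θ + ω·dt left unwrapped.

θ' = -1.0472 + 1.5·1.5 = 1.2028
R = v/ω = 1.0/1.5 = 0.6667
x' = -2 + 0.6667·(sin 1.2028 − sin -1.0472) = -0.8006
y' = -5 − 0.6667·(cos 1.2028 − cos -1.0472) = -4.9065

(-0.8006, -4.9065, 1.2028)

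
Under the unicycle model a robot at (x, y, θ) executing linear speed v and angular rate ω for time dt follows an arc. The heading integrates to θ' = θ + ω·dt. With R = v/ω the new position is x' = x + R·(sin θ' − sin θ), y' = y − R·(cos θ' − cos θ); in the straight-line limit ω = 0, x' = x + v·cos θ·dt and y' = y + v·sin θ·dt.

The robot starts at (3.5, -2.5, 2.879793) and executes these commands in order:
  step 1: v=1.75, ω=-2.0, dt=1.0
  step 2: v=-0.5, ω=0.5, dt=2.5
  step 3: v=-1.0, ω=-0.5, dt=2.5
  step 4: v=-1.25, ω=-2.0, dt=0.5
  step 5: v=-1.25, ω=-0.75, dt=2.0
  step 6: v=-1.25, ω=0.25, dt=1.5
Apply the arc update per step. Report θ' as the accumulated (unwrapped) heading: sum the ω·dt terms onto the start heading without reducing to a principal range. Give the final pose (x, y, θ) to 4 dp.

step 1: θ'=0.8798 (R=-0.8750) → pose (3.0522, -1.0972, 0.8798)
step 2: θ'=2.1298 (R=-1.0000) → pose (2.9750, -2.2648, 2.1298)
step 3: θ'=0.8798 (R=2.0000) → pose (2.8206, -4.6001, 0.8798)
step 4: θ'=-0.1202 (R=0.6250) → pose (2.2641, -4.8223, -0.1202)
step 5: θ'=-1.6202 (R=1.6667) → pose (0.7993, -3.0853, -1.6202)
step 6: θ'=-1.2452 (R=-5.0000) → pose (0.5427, -1.2390, -1.2452)

(0.5427, -1.2390, -1.2452)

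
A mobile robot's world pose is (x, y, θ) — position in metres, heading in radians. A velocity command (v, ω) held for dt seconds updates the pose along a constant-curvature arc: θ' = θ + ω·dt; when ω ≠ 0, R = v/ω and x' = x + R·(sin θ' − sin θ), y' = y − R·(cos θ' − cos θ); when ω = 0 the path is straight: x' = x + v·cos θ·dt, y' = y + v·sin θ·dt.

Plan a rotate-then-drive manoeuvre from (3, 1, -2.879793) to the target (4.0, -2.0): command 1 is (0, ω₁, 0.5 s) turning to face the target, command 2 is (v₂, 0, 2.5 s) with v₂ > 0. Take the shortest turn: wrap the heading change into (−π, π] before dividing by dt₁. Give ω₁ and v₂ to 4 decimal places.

ω₁ = 3.2615, v₂ = 1.2649

heading to target = atan2(-2−1, 4−3) = -1.2490
Δθ = wrap(-1.2490 − -2.8798) = 1.6307; ω₁ = Δθ/dt₁ = 3.2615
distance = √((4−3)² + (-2−1)²) = 3.1623; v₂ = distance/dt₂ = 1.2649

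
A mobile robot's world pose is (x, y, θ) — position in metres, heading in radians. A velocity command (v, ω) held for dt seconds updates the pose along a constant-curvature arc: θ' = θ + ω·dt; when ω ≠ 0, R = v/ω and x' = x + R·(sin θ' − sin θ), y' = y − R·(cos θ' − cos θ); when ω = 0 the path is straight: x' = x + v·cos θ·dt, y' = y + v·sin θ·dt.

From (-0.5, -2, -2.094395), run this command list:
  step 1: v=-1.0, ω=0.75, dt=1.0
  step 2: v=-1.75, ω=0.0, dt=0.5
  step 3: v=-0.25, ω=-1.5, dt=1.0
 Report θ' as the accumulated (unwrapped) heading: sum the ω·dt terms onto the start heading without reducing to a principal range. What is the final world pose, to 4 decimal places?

step 1: θ'=-1.3444 (R=-1.3333) → pose (-0.3554, -1.0340, -1.3444)
step 2: θ'=-1.3444 (straight) → pose (-0.5518, -0.1814, -1.3444)
step 3: θ'=-2.8444 (R=0.1667) → pose (-0.4382, 0.0154, -2.8444)

(-0.4382, 0.0154, -2.8444)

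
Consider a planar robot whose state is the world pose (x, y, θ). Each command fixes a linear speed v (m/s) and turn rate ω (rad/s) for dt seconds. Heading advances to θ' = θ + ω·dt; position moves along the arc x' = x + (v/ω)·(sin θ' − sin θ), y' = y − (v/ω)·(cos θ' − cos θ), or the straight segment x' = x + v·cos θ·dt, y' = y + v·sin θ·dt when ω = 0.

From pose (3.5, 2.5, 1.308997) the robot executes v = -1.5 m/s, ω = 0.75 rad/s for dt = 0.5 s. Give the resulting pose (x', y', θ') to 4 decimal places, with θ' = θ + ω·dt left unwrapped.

θ' = 1.3090 + 0.75·0.5 = 1.6840
R = v/ω = -1.5/0.75 = -2.0000
x' = 3.5 + -2.0000·(sin 1.6840 − sin 1.3090) = 3.4447
y' = 2.5 − -2.0000·(cos 1.6840 − cos 1.3090) = 1.7564

(3.4447, 1.7564, 1.6840)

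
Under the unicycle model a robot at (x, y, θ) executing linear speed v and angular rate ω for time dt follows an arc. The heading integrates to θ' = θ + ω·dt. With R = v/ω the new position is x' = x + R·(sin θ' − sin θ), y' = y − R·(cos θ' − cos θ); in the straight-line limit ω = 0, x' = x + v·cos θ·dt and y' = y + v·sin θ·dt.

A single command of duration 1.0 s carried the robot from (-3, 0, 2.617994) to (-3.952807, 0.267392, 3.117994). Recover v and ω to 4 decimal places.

v = 1.0000, ω = 0.5000

Δθ = 3.117994 − 2.617994 = 0.500000
ω = Δθ/dt = 0.500000/1.0 = 0.5000
R = Δx/(sin θ' − sin θ) = 2.0000
v = R·ω = 2.0000·0.5000 = 1.0000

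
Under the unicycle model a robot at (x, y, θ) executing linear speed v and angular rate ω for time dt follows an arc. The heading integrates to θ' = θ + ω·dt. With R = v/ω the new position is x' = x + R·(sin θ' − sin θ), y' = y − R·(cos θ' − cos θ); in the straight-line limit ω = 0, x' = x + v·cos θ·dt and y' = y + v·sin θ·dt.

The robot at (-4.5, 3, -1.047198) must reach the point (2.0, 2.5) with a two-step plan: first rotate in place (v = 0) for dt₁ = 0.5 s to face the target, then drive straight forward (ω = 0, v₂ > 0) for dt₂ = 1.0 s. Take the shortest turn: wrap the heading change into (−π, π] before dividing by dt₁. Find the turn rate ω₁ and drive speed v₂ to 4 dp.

heading to target = atan2(2.5−3, 2−-4.5) = -0.0768
Δθ = wrap(-0.0768 − -1.0472) = 0.9704; ω₁ = Δθ/dt₁ = 1.9409
distance = √((2−-4.5)² + (2.5−3)²) = 6.5192; v₂ = distance/dt₂ = 6.5192

ω₁ = 1.9409, v₂ = 6.5192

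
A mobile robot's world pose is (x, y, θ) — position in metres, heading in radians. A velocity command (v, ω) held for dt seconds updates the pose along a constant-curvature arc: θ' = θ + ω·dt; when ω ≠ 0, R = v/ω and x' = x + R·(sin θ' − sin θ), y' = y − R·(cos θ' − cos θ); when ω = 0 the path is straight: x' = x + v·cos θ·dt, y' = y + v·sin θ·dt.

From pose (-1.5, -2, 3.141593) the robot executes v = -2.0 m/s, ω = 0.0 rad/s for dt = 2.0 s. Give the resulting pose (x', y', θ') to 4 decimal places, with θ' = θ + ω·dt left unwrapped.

(2.5000, -2.0000, 3.1416)

θ' = 3.1416 + 0.0·2.0 = 3.1416
ω = 0 → straight: x' = -1.5 + -2.0·cos(3.1416)·2.0 = 2.5000
y' = -2 + -2.0·sin(3.1416)·2.0 = -2.0000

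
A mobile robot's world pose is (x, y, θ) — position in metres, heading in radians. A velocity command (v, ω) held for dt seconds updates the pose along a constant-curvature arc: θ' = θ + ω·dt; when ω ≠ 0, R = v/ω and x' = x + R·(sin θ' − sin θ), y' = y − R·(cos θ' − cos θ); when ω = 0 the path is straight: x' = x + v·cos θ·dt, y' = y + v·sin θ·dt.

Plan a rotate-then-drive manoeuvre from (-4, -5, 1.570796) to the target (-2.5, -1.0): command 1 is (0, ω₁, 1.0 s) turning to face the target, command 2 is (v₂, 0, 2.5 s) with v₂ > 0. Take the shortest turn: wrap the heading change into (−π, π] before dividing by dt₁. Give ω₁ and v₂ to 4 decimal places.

ω₁ = -0.3588, v₂ = 1.7088

heading to target = atan2(-1−-5, -2.5−-4) = 1.2120
Δθ = wrap(1.2120 − 1.5708) = -0.3588; ω₁ = Δθ/dt₁ = -0.3588
distance = √((-2.5−-4)² + (-1−-5)²) = 4.2720; v₂ = distance/dt₂ = 1.7088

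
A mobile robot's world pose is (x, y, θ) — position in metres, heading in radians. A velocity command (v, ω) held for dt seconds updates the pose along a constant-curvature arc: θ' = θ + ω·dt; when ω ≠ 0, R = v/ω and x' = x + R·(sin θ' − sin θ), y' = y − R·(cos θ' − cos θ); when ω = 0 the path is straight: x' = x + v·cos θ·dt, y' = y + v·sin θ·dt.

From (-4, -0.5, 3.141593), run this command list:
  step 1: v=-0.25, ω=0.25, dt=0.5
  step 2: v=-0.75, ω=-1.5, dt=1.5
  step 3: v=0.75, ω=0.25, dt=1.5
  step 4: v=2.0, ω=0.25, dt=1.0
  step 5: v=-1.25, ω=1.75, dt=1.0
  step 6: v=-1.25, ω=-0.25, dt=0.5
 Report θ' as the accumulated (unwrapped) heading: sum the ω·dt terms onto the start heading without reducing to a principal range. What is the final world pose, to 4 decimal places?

step 1: θ'=3.2666 (R=-1.0000) → pose (-3.8753, -0.4922, 3.2666)
step 2: θ'=1.0166 (R=0.5000) → pose (-3.3878, -1.2514, 1.0166)
step 3: θ'=1.3916 (R=3.0000) → pose (-2.9868, -0.2074, 1.3916)
step 4: θ'=1.6416 (R=8.0000) → pose (-2.8788, 1.7845, 1.6416)
step 5: θ'=3.3916 (R=-0.7143) → pose (-1.9895, 1.1429, 3.3916)
step 6: θ'=3.2666 (R=5.0000) → pose (-1.3759, 1.2594, 3.2666)

(-1.3759, 1.2594, 3.2666)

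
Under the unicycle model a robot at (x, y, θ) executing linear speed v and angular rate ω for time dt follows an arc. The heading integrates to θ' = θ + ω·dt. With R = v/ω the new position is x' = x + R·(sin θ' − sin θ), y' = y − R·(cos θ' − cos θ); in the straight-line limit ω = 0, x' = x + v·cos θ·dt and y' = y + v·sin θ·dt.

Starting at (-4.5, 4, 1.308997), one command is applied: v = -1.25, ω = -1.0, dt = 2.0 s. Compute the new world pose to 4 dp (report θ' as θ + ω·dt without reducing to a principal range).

(-6.5040, 3.3603, -0.6910)

θ' = 1.3090 + -1.0·2.0 = -0.6910
R = v/ω = -1.25/-1.0 = 1.2500
x' = -4.5 + 1.2500·(sin -0.6910 − sin 1.3090) = -6.5040
y' = 4 − 1.2500·(cos -0.6910 − cos 1.3090) = 3.3603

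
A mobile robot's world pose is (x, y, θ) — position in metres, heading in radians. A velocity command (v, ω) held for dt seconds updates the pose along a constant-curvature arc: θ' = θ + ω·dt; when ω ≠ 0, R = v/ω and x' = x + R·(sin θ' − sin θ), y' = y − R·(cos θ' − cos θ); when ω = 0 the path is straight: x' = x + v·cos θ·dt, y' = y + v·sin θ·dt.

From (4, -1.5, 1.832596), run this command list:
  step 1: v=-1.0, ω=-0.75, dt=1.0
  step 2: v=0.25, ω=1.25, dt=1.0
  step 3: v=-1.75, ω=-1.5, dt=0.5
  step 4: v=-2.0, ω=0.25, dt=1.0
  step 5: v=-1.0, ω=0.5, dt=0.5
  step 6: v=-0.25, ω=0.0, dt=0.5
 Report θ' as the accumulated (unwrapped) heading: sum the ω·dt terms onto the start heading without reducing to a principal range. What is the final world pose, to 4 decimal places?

(4.7015, -5.5771, 2.0826)

step 1: θ'=1.0826 (R=1.3333) → pose (3.8897, -2.4705, 1.0826)
step 2: θ'=2.3326 (R=0.2000) → pose (3.8578, -2.2386, 2.3326)
step 3: θ'=1.5826 (R=1.1667) → pose (4.1801, -3.0301, 1.5826)
step 4: θ'=1.8326 (R=-8.0000) → pose (4.4522, -5.0063, 1.8326)
step 5: θ'=2.0826 (R=-2.0000) → pose (4.6403, -5.4681, 2.0826)
step 6: θ'=2.0826 (straight) → pose (4.7015, -5.5771, 2.0826)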